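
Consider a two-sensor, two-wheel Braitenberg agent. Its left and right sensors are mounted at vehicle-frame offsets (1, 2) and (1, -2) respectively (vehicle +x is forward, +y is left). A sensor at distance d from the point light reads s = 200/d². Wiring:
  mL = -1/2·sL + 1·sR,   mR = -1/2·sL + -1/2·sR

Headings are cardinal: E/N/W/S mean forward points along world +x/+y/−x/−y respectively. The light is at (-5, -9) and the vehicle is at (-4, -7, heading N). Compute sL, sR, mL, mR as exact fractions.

20 100/9 10/9 -140/9

left sensor world pos  = (-6, -6); dL² = 10
right sensor world pos = (-2, -6); dR² = 18
sL = 200/10 = 20
sR = 200/18 = 100/9
mL = -1/2·sL + 1·sR = 10/9
mR = -1/2·sL + -1/2·sR = -140/9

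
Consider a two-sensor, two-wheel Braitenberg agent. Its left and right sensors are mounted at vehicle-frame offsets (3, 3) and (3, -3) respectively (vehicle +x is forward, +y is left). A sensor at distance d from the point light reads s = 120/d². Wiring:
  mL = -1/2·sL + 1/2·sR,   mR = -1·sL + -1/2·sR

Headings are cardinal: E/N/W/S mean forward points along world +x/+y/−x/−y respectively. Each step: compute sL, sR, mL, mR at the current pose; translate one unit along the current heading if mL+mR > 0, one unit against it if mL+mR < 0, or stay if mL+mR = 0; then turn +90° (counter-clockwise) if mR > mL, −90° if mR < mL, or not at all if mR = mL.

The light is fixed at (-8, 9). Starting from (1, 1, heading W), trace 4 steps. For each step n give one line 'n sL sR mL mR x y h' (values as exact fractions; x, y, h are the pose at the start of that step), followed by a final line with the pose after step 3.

0 120/157 120/61 5760/9577 -16740/9577 1 1 W
1 60/37 60/97 -1800/3589 -6930/3589 2 1 N
2 24/41 120/313 -1296/12833 -9972/12833 2 0 E
3 5/12 2/3 1/8 -3/4 1 0 S
final 1 1 W

n=0: pose=(1,1,W); sL=120/157, sR=120/61; mL=5760/9577, mR=-16740/9577; mL+mR=-180/157 → advance -1; mR−mL=-22500/9577 → turn -1·90°
n=1: pose=(2,1,N); sL=60/37, sR=60/97; mL=-1800/3589, mR=-6930/3589; mL+mR=-90/37 → advance -1; mR−mL=-5130/3589 → turn -1·90°
n=2: pose=(2,0,E); sL=24/41, sR=120/313; mL=-1296/12833, mR=-9972/12833; mL+mR=-36/41 → advance -1; mR−mL=-8676/12833 → turn -1·90°
n=3: pose=(1,0,S); sL=5/12, sR=2/3; mL=1/8, mR=-3/4; mL+mR=-5/8 → advance -1; mR−mL=-7/8 → turn -1·90°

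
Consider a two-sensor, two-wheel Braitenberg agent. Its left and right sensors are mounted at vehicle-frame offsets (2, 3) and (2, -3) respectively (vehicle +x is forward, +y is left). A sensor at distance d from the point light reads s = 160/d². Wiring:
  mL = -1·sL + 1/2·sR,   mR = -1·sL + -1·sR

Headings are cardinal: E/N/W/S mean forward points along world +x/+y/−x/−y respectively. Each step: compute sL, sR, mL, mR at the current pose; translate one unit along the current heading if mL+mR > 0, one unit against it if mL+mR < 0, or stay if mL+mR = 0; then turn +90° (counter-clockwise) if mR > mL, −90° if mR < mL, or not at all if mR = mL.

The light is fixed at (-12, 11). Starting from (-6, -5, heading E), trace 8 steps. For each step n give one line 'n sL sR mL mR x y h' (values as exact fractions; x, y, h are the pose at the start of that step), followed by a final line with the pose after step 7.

0 160/233 32/85 -9872/19805 -21056/19805 -6 -5 E
1 40/97 20/41 -670/3977 -3580/3977 -7 -5 S
2 160/333 160/153 80/1887 -960/629 -7 -4 W
3 80/89 16/25 -1288/2225 -3424/2225 -6 -4 N
4 160/233 32/85 -9872/19805 -21056/19805 -6 -5 E
5 40/97 20/41 -670/3977 -3580/3977 -7 -5 S
6 160/333 160/153 80/1887 -960/629 -7 -4 W
7 80/89 16/25 -1288/2225 -3424/2225 -6 -4 N
final -6 -5 E

n=0: pose=(-6,-5,E); sL=160/233, sR=32/85; mL=-9872/19805, mR=-21056/19805; mL+mR=-30928/19805 → advance -1; mR−mL=-48/85 → turn -1·90°
n=1: pose=(-7,-5,S); sL=40/97, sR=20/41; mL=-670/3977, mR=-3580/3977; mL+mR=-4250/3977 → advance -1; mR−mL=-30/41 → turn -1·90°
n=2: pose=(-7,-4,W); sL=160/333, sR=160/153; mL=80/1887, mR=-960/629; mL+mR=-2800/1887 → advance -1; mR−mL=-80/51 → turn -1·90°
n=3: pose=(-6,-4,N); sL=80/89, sR=16/25; mL=-1288/2225, mR=-3424/2225; mL+mR=-4712/2225 → advance -1; mR−mL=-24/25 → turn -1·90°
n=4: pose=(-6,-5,E); sL=160/233, sR=32/85; mL=-9872/19805, mR=-21056/19805; mL+mR=-30928/19805 → advance -1; mR−mL=-48/85 → turn -1·90°
n=5: pose=(-7,-5,S); sL=40/97, sR=20/41; mL=-670/3977, mR=-3580/3977; mL+mR=-4250/3977 → advance -1; mR−mL=-30/41 → turn -1·90°
n=6: pose=(-7,-4,W); sL=160/333, sR=160/153; mL=80/1887, mR=-960/629; mL+mR=-2800/1887 → advance -1; mR−mL=-80/51 → turn -1·90°
n=7: pose=(-6,-4,N); sL=80/89, sR=16/25; mL=-1288/2225, mR=-3424/2225; mL+mR=-4712/2225 → advance -1; mR−mL=-24/25 → turn -1·90°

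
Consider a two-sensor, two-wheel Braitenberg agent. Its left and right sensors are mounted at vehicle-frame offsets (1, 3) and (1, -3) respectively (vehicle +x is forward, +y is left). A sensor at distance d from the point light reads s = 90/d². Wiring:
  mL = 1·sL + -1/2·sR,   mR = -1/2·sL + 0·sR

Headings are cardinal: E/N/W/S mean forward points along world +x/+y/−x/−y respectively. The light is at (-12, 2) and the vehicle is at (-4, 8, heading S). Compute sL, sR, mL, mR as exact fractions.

left sensor world pos  = (-1, 7); dL² = 146
right sensor world pos = (-7, 7); dR² = 50
sL = 90/146 = 45/73
sR = 90/50 = 9/5
mL = 1·sL + -1/2·sR = -207/730
mR = -1/2·sL + 0·sR = -45/146

45/73 9/5 -207/730 -45/146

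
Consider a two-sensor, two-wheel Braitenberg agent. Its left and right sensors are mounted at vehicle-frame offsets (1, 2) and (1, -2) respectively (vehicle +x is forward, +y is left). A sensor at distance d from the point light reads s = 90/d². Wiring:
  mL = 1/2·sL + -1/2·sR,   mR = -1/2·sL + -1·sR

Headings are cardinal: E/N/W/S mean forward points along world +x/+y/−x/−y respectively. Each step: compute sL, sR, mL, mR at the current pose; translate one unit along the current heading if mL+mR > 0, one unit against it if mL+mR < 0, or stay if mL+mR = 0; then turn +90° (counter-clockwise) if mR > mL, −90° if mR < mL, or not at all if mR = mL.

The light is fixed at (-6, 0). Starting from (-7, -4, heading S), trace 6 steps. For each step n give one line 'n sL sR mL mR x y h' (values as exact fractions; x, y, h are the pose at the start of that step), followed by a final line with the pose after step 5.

n=0: pose=(-7,-4,S); sL=45/13, sR=45/17; mL=90/221, mR=-1935/442; mL+mR=-135/34 → advance -1; mR−mL=-2115/442 → turn -1·90°
n=1: pose=(-7,-3,W); sL=90/29, sR=18; mL=-216/29, mR=-567/29; mL+mR=-27 → advance -1; mR−mL=-351/29 → turn -1·90°
n=2: pose=(-6,-3,N); sL=45/4, sR=45/4; mL=0, mR=-135/8; mL+mR=-135/8 → advance -1; mR−mL=-135/8 → turn -1·90°
n=3: pose=(-6,-4,E); sL=18, sR=90/37; mL=288/37, mR=-423/37; mL+mR=-135/37 → advance -1; mR−mL=-711/37 → turn -1·90°
n=4: pose=(-7,-4,S); sL=45/13, sR=45/17; mL=90/221, mR=-1935/442; mL+mR=-135/34 → advance -1; mR−mL=-2115/442 → turn -1·90°
n=5: pose=(-7,-3,W); sL=90/29, sR=18; mL=-216/29, mR=-567/29; mL+mR=-27 → advance -1; mR−mL=-351/29 → turn -1·90°

0 45/13 45/17 90/221 -1935/442 -7 -4 S
1 90/29 18 -216/29 -567/29 -7 -3 W
2 45/4 45/4 0 -135/8 -6 -3 N
3 18 90/37 288/37 -423/37 -6 -4 E
4 45/13 45/17 90/221 -1935/442 -7 -4 S
5 90/29 18 -216/29 -567/29 -7 -3 W
final -6 -3 N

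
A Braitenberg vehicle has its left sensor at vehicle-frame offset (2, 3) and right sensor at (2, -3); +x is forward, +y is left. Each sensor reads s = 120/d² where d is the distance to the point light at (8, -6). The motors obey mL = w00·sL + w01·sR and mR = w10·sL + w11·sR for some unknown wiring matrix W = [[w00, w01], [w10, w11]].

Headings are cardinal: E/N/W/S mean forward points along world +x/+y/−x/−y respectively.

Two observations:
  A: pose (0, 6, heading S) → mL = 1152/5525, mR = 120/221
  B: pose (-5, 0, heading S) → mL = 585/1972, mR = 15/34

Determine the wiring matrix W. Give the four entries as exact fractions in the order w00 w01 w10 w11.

obs A: pose=(0,6,S) → sL=24/25, sR=120/221, mL=1152/5525, mR=120/221
obs B: pose=(-5,0,S) → sL=30/29, sR=15/34, mL=585/1972, mR=15/34
sensor matrix S = [[24/25, 120/221], [30/29, 15/34]]; det S = -4428/32045
solve [mL_A; mL_B] = S·[w00; w01] and [mR_A; mR_B] = S·[w10; w11]:
  w00 = 1/2, w01 = -1/2, w10 = 0, w11 = 1

1/2 -1/2 0 1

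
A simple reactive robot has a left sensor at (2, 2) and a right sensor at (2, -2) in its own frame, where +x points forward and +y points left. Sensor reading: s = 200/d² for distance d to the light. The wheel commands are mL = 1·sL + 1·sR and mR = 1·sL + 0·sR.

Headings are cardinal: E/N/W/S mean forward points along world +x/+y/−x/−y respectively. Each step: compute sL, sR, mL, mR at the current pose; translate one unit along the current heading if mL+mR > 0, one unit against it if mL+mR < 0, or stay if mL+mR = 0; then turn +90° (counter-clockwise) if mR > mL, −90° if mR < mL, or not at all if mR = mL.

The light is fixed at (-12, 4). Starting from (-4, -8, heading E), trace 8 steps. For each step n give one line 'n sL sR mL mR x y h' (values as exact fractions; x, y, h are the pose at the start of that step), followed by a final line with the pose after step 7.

0 1 25/37 62/37 1 -4 -8 E
1 200/317 40/49 22480/15533 200/317 -3 -8 S
2 100/137 20/17 4440/2329 100/137 -3 -9 W
3 200/157 200/221 75600/34697 200/157 -4 -9 N
4 1 25/37 62/37 1 -4 -8 E
5 200/317 40/49 22480/15533 200/317 -3 -8 S
6 100/137 20/17 4440/2329 100/137 -3 -9 W
7 200/157 200/221 75600/34697 200/157 -4 -9 N
final -4 -8 E

n=0: pose=(-4,-8,E); sL=1, sR=25/37; mL=62/37, mR=1; mL+mR=99/37 → advance +1; mR−mL=-25/37 → turn -1·90°
n=1: pose=(-3,-8,S); sL=200/317, sR=40/49; mL=22480/15533, mR=200/317; mL+mR=32280/15533 → advance +1; mR−mL=-40/49 → turn -1·90°
n=2: pose=(-3,-9,W); sL=100/137, sR=20/17; mL=4440/2329, mR=100/137; mL+mR=6140/2329 → advance +1; mR−mL=-20/17 → turn -1·90°
n=3: pose=(-4,-9,N); sL=200/157, sR=200/221; mL=75600/34697, mR=200/157; mL+mR=119800/34697 → advance +1; mR−mL=-200/221 → turn -1·90°
n=4: pose=(-4,-8,E); sL=1, sR=25/37; mL=62/37, mR=1; mL+mR=99/37 → advance +1; mR−mL=-25/37 → turn -1·90°
n=5: pose=(-3,-8,S); sL=200/317, sR=40/49; mL=22480/15533, mR=200/317; mL+mR=32280/15533 → advance +1; mR−mL=-40/49 → turn -1·90°
n=6: pose=(-3,-9,W); sL=100/137, sR=20/17; mL=4440/2329, mR=100/137; mL+mR=6140/2329 → advance +1; mR−mL=-20/17 → turn -1·90°
n=7: pose=(-4,-9,N); sL=200/157, sR=200/221; mL=75600/34697, mR=200/157; mL+mR=119800/34697 → advance +1; mR−mL=-200/221 → turn -1·90°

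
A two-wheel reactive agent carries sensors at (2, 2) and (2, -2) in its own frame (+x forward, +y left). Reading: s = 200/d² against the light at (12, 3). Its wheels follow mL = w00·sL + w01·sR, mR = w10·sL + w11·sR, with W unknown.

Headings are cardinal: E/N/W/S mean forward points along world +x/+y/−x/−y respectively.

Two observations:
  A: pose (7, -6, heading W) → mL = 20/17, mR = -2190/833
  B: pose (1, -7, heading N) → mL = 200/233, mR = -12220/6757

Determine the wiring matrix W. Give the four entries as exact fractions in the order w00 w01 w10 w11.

1 0 -1/2 -1

obs A: pose=(7,-6,W) → sL=20/17, sR=100/49, mL=20/17, mR=-2190/833
obs B: pose=(1,-7,N) → sL=200/233, sR=40/29, mL=200/233, mR=-12220/6757
sensor matrix S = [[20/17, 100/49], [200/233, 40/29]]; det S = -726400/5628581
solve [mL_A; mL_B] = S·[w00; w01] and [mR_A; mR_B] = S·[w10; w11]:
  w00 = 1, w01 = 0, w10 = -1/2, w11 = -1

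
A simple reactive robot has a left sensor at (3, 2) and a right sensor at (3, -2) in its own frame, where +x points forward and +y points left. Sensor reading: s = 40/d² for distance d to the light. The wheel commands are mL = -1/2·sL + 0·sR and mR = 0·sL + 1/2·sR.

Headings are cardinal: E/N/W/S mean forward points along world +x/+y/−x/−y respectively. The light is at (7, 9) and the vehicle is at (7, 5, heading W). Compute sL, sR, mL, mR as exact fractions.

left sensor world pos  = (4, 3); dL² = 45
right sensor world pos = (4, 7); dR² = 13
sL = 40/45 = 8/9
sR = 40/13 = 40/13
mL = -1/2·sL + 0·sR = -4/9
mR = 0·sL + 1/2·sR = 20/13

8/9 40/13 -4/9 20/13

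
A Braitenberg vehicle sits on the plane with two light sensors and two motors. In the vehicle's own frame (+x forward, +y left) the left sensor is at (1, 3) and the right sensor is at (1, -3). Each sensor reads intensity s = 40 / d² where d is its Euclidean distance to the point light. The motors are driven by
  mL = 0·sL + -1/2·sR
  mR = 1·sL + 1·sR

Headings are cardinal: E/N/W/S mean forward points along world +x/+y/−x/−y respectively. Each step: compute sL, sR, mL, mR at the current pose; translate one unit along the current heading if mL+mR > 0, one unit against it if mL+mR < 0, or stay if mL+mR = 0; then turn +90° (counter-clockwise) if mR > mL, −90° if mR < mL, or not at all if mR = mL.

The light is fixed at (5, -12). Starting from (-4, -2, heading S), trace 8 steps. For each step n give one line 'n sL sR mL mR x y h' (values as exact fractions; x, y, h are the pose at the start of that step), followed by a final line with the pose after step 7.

0 40/117 8/45 -4/45 304/585 -4 -2 S
1 5/26 2/5 -1/5 77/130 -4 -3 E
2 40/221 8/25 -4/25 2768/5525 -3 -3 N
3 4/13 4/25 -2/25 152/325 -3 -2 W
4 40/117 8/45 -4/45 304/585 -4 -2 S
5 5/26 2/5 -1/5 77/130 -4 -3 E
6 40/221 8/25 -4/25 2768/5525 -3 -3 N
7 4/13 4/25 -2/25 152/325 -3 -2 W
final -4 -2 S

n=0: pose=(-4,-2,S); sL=40/117, sR=8/45; mL=-4/45, mR=304/585; mL+mR=28/65 → advance +1; mR−mL=356/585 → turn +1·90°
n=1: pose=(-4,-3,E); sL=5/26, sR=2/5; mL=-1/5, mR=77/130; mL+mR=51/130 → advance +1; mR−mL=103/130 → turn +1·90°
n=2: pose=(-3,-3,N); sL=40/221, sR=8/25; mL=-4/25, mR=2768/5525; mL+mR=1884/5525 → advance +1; mR−mL=3652/5525 → turn +1·90°
n=3: pose=(-3,-2,W); sL=4/13, sR=4/25; mL=-2/25, mR=152/325; mL+mR=126/325 → advance +1; mR−mL=178/325 → turn +1·90°
n=4: pose=(-4,-2,S); sL=40/117, sR=8/45; mL=-4/45, mR=304/585; mL+mR=28/65 → advance +1; mR−mL=356/585 → turn +1·90°
n=5: pose=(-4,-3,E); sL=5/26, sR=2/5; mL=-1/5, mR=77/130; mL+mR=51/130 → advance +1; mR−mL=103/130 → turn +1·90°
n=6: pose=(-3,-3,N); sL=40/221, sR=8/25; mL=-4/25, mR=2768/5525; mL+mR=1884/5525 → advance +1; mR−mL=3652/5525 → turn +1·90°
n=7: pose=(-3,-2,W); sL=4/13, sR=4/25; mL=-2/25, mR=152/325; mL+mR=126/325 → advance +1; mR−mL=178/325 → turn +1·90°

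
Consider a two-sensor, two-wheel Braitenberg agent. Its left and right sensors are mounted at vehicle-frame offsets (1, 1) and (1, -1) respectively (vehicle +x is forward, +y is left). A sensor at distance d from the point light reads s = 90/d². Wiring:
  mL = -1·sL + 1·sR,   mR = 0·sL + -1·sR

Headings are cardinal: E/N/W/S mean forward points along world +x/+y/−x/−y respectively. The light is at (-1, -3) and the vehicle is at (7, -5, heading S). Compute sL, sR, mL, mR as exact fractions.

1 45/29 16/29 -45/29

left sensor world pos  = (8, -6); dL² = 90
right sensor world pos = (6, -6); dR² = 58
sL = 90/90 = 1
sR = 90/58 = 45/29
mL = -1·sL + 1·sR = 16/29
mR = 0·sL + -1·sR = -45/29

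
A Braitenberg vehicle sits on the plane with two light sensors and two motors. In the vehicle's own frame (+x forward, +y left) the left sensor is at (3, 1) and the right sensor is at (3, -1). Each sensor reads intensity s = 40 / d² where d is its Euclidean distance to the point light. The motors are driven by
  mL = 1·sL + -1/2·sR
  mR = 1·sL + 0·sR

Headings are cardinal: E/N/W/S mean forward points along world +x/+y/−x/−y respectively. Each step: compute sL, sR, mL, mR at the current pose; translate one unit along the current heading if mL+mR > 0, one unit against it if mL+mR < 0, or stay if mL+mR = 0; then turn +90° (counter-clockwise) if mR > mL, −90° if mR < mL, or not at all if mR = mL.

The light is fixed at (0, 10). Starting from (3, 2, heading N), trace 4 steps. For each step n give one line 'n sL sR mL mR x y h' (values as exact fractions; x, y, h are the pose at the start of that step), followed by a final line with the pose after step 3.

n=0: pose=(3,2,N); sL=40/29, sR=40/41; mL=1060/1189, mR=40/29; mL+mR=2700/1189 → advance +1; mR−mL=20/41 → turn +1·90°
n=1: pose=(3,3,W); sL=5/8, sR=10/9; mL=5/72, mR=5/8; mL+mR=25/36 → advance +1; mR−mL=5/9 → turn +1·90°
n=2: pose=(2,3,S); sL=40/109, sR=40/101; mL=1860/11009, mR=40/109; mL+mR=5900/11009 → advance +1; mR−mL=20/101 → turn +1·90°
n=3: pose=(2,2,E); sL=20/37, sR=20/53; mL=690/1961, mR=20/37; mL+mR=1750/1961 → advance +1; mR−mL=10/53 → turn +1·90°

0 40/29 40/41 1060/1189 40/29 3 2 N
1 5/8 10/9 5/72 5/8 3 3 W
2 40/109 40/101 1860/11009 40/109 2 3 S
3 20/37 20/53 690/1961 20/37 2 2 E
final 3 2 N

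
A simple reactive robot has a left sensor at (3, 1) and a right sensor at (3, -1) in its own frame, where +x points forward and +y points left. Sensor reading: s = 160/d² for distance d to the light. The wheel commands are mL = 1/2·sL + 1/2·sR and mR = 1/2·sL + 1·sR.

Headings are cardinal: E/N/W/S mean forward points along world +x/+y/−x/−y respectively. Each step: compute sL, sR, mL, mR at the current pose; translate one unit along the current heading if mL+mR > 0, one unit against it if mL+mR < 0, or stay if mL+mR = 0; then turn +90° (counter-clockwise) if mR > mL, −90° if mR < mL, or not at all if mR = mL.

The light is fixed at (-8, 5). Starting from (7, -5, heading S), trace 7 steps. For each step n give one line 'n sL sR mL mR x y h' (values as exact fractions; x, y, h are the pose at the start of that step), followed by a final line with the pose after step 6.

0 32/85 32/73 2528/6205 3888/6205 7 -5 S
1 20/53 40/117 2230/6201 3290/6201 7 -6 E
2 160/289 160/353 51360/102017 74480/102017 8 -6 N
3 16/29 16/25 432/725 664/725 8 -5 W
4 32/85 32/73 2528/6205 3888/6205 7 -5 S
5 20/53 40/117 2230/6201 3290/6201 7 -6 E
6 160/289 160/353 51360/102017 74480/102017 8 -6 N
final 8 -5 W

n=0: pose=(7,-5,S); sL=32/85, sR=32/73; mL=2528/6205, mR=3888/6205; mL+mR=6416/6205 → advance +1; mR−mL=16/73 → turn +1·90°
n=1: pose=(7,-6,E); sL=20/53, sR=40/117; mL=2230/6201, mR=3290/6201; mL+mR=1840/2067 → advance +1; mR−mL=20/117 → turn +1·90°
n=2: pose=(8,-6,N); sL=160/289, sR=160/353; mL=51360/102017, mR=74480/102017; mL+mR=125840/102017 → advance +1; mR−mL=80/353 → turn +1·90°
n=3: pose=(8,-5,W); sL=16/29, sR=16/25; mL=432/725, mR=664/725; mL+mR=1096/725 → advance +1; mR−mL=8/25 → turn +1·90°
n=4: pose=(7,-5,S); sL=32/85, sR=32/73; mL=2528/6205, mR=3888/6205; mL+mR=6416/6205 → advance +1; mR−mL=16/73 → turn +1·90°
n=5: pose=(7,-6,E); sL=20/53, sR=40/117; mL=2230/6201, mR=3290/6201; mL+mR=1840/2067 → advance +1; mR−mL=20/117 → turn +1·90°
n=6: pose=(8,-6,N); sL=160/289, sR=160/353; mL=51360/102017, mR=74480/102017; mL+mR=125840/102017 → advance +1; mR−mL=80/353 → turn +1·90°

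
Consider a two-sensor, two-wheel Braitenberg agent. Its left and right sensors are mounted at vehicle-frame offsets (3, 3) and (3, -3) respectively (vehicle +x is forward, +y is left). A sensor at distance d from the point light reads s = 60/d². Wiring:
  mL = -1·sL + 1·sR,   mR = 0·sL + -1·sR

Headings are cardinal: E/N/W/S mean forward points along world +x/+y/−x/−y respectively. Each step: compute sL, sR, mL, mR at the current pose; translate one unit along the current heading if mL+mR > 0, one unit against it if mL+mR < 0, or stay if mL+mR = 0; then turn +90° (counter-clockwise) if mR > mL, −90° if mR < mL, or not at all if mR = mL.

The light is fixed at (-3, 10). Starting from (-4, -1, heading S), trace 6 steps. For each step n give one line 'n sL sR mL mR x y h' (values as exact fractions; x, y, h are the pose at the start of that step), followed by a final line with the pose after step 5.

0 3/10 15/53 -9/530 -15/53 -4 -1 S
1 12/37 12/13 288/481 -12/13 -4 0 W
2 30/29 30/29 0 -30/29 -3 0 N
3 60/73 12/41 -1584/2993 -12/41 -3 -1 E
4 3/4 15/17 9/68 -15/17 -4 -1 N
5 12/17 60/229 -1728/3893 -60/229 -4 -2 E
final -5 -2 N

n=0: pose=(-4,-1,S); sL=3/10, sR=15/53; mL=-9/530, mR=-15/53; mL+mR=-3/10 → advance -1; mR−mL=-141/530 → turn -1·90°
n=1: pose=(-4,0,W); sL=12/37, sR=12/13; mL=288/481, mR=-12/13; mL+mR=-12/37 → advance -1; mR−mL=-732/481 → turn -1·90°
n=2: pose=(-3,0,N); sL=30/29, sR=30/29; mL=0, mR=-30/29; mL+mR=-30/29 → advance -1; mR−mL=-30/29 → turn -1·90°
n=3: pose=(-3,-1,E); sL=60/73, sR=12/41; mL=-1584/2993, mR=-12/41; mL+mR=-60/73 → advance -1; mR−mL=708/2993 → turn +1·90°
n=4: pose=(-4,-1,N); sL=3/4, sR=15/17; mL=9/68, mR=-15/17; mL+mR=-3/4 → advance -1; mR−mL=-69/68 → turn -1·90°
n=5: pose=(-4,-2,E); sL=12/17, sR=60/229; mL=-1728/3893, mR=-60/229; mL+mR=-12/17 → advance -1; mR−mL=708/3893 → turn +1·90°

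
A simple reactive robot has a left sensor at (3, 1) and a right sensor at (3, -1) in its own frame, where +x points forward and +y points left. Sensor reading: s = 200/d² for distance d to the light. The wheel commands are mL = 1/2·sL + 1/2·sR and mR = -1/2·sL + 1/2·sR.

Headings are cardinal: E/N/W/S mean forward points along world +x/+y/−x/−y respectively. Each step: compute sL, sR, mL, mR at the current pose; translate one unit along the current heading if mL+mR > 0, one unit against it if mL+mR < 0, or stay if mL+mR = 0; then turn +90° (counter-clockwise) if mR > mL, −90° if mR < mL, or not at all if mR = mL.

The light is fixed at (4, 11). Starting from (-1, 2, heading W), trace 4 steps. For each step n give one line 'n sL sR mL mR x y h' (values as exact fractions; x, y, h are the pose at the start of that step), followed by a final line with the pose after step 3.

n=0: pose=(-1,2,W); sL=50/41, sR=25/16; mL=1825/1312, mR=225/1312; mL+mR=25/16 → advance +1; mR−mL=-50/41 → turn -1·90°
n=1: pose=(-2,2,N); sL=40/17, sR=200/61; mL=2920/1037, mR=480/1037; mL+mR=200/61 → advance +1; mR−mL=-40/17 → turn -1·90°
n=2: pose=(-2,3,E); sL=100/29, sR=20/9; mL=740/261, mR=-160/261; mL+mR=20/9 → advance +1; mR−mL=-100/29 → turn -1·90°
n=3: pose=(-1,3,S); sL=200/137, sR=200/157; mL=29400/21509, mR=-2000/21509; mL+mR=200/157 → advance +1; mR−mL=-200/137 → turn -1·90°

0 50/41 25/16 1825/1312 225/1312 -1 2 W
1 40/17 200/61 2920/1037 480/1037 -2 2 N
2 100/29 20/9 740/261 -160/261 -2 3 E
3 200/137 200/157 29400/21509 -2000/21509 -1 3 S
final -1 2 W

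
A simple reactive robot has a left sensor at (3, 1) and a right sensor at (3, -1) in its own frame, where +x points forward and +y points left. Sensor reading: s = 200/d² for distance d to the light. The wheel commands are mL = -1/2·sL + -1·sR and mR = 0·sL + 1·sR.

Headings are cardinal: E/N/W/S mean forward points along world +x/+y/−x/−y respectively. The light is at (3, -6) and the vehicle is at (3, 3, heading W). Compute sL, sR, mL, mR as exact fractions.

left sensor world pos  = (0, 2); dL² = 73
right sensor world pos = (0, 4); dR² = 109
sL = 200/73 = 200/73
sR = 200/109 = 200/109
mL = -1/2·sL + -1·sR = -25500/7957
mR = 0·sL + 1·sR = 200/109

200/73 200/109 -25500/7957 200/109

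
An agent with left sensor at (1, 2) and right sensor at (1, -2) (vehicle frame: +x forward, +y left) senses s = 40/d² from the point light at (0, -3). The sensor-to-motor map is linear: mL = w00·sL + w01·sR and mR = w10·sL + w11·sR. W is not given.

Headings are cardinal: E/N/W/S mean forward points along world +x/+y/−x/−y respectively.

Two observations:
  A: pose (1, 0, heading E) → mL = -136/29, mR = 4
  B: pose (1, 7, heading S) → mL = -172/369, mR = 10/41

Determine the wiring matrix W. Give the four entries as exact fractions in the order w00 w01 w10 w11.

obs A: pose=(1,0,E) → sL=40/29, sR=8, mL=-136/29, mR=4
obs B: pose=(1,7,S) → sL=4/9, sR=20/41, mL=-172/369, mR=10/41
sensor matrix S = [[40/29, 8], [4/9, 20/41]]; det S = -30848/10701
solve [mL_A; mL_B] = S·[w00; w01] and [mR_A; mR_B] = S·[w10; w11]:
  w00 = -1/2, w01 = -1/2, w10 = 0, w11 = 1/2

-1/2 -1/2 0 1/2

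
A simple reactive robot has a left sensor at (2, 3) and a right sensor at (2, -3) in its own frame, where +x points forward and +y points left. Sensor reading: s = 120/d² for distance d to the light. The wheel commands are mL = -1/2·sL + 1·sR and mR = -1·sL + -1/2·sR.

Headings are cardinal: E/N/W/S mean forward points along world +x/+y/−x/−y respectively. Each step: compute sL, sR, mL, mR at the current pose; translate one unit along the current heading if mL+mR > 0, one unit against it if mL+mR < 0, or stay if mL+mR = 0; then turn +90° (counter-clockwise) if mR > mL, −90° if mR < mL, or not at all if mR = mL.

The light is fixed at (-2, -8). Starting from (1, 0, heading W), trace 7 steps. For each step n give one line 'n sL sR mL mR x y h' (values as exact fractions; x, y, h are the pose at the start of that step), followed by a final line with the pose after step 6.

0 60/13 60/61 -1050/793 -4050/793 1 0 W
1 120/101 120/149 3180/15049 -23940/15049 2 0 N
2 15/17 30/13 825/442 -450/221 2 -1 E
3 120/61 24/5 1164/305 -1332/305 1 -1 S
4 60/13 60/61 -1050/793 -4050/793 1 0 W
5 120/101 120/149 3180/15049 -23940/15049 2 0 N
6 15/17 30/13 825/442 -450/221 2 -1 E
final 1 -1 S

n=0: pose=(1,0,W); sL=60/13, sR=60/61; mL=-1050/793, mR=-4050/793; mL+mR=-5100/793 → advance -1; mR−mL=-3000/793 → turn -1·90°
n=1: pose=(2,0,N); sL=120/101, sR=120/149; mL=3180/15049, mR=-23940/15049; mL+mR=-20760/15049 → advance -1; mR−mL=-27120/15049 → turn -1·90°
n=2: pose=(2,-1,E); sL=15/17, sR=30/13; mL=825/442, mR=-450/221; mL+mR=-75/442 → advance -1; mR−mL=-1725/442 → turn -1·90°
n=3: pose=(1,-1,S); sL=120/61, sR=24/5; mL=1164/305, mR=-1332/305; mL+mR=-168/305 → advance -1; mR−mL=-2496/305 → turn -1·90°
n=4: pose=(1,0,W); sL=60/13, sR=60/61; mL=-1050/793, mR=-4050/793; mL+mR=-5100/793 → advance -1; mR−mL=-3000/793 → turn -1·90°
n=5: pose=(2,0,N); sL=120/101, sR=120/149; mL=3180/15049, mR=-23940/15049; mL+mR=-20760/15049 → advance -1; mR−mL=-27120/15049 → turn -1·90°
n=6: pose=(2,-1,E); sL=15/17, sR=30/13; mL=825/442, mR=-450/221; mL+mR=-75/442 → advance -1; mR−mL=-1725/442 → turn -1·90°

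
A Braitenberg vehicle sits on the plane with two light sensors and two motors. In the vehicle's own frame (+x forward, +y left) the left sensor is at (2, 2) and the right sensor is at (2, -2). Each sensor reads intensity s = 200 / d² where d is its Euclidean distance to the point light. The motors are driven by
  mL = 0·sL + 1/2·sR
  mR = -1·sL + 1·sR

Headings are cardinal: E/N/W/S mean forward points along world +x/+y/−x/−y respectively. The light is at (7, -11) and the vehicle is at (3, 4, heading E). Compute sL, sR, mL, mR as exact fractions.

left sensor world pos  = (5, 6); dL² = 293
right sensor world pos = (5, 2); dR² = 173
sL = 200/293 = 200/293
sR = 200/173 = 200/173
mL = 0·sL + 1/2·sR = 100/173
mR = -1·sL + 1·sR = 24000/50689

200/293 200/173 100/173 24000/50689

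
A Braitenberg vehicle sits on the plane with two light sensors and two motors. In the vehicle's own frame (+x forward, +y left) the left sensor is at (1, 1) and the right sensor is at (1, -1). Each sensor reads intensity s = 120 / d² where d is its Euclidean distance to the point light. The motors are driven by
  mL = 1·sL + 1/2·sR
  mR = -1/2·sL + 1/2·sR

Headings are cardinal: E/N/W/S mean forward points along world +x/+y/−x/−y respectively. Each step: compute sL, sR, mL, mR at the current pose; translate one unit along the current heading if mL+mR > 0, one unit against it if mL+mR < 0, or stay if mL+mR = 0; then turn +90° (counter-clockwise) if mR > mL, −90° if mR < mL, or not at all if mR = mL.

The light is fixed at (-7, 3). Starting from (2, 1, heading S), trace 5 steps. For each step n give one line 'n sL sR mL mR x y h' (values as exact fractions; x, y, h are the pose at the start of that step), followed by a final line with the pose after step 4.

0 120/109 120/73 15300/7957 2160/7957 2 1 S
1 3/2 30/17 81/34 9/68 2 0 W
2 120/53 24/17 2676/901 -384/901 1 0 N
3 60/41 4/3 262/123 -8/123 1 1 E
4 120/109 120/73 15300/7957 2160/7957 2 1 S
final 2 0 W

n=0: pose=(2,1,S); sL=120/109, sR=120/73; mL=15300/7957, mR=2160/7957; mL+mR=17460/7957 → advance +1; mR−mL=-180/109 → turn -1·90°
n=1: pose=(2,0,W); sL=3/2, sR=30/17; mL=81/34, mR=9/68; mL+mR=171/68 → advance +1; mR−mL=-9/4 → turn -1·90°
n=2: pose=(1,0,N); sL=120/53, sR=24/17; mL=2676/901, mR=-384/901; mL+mR=2292/901 → advance +1; mR−mL=-180/53 → turn -1·90°
n=3: pose=(1,1,E); sL=60/41, sR=4/3; mL=262/123, mR=-8/123; mL+mR=254/123 → advance +1; mR−mL=-90/41 → turn -1·90°
n=4: pose=(2,1,S); sL=120/109, sR=120/73; mL=15300/7957, mR=2160/7957; mL+mR=17460/7957 → advance +1; mR−mL=-180/109 → turn -1·90°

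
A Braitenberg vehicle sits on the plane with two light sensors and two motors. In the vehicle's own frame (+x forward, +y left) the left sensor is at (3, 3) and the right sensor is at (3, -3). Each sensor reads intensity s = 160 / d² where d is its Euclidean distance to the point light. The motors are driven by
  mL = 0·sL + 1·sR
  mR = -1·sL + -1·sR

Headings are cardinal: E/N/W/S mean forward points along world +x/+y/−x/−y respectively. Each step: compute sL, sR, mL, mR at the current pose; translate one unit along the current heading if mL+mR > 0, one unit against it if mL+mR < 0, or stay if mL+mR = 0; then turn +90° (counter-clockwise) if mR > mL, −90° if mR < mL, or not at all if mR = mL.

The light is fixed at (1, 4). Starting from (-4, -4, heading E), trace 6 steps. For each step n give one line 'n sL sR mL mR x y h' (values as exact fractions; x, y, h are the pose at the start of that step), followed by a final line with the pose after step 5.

n=0: pose=(-4,-4,E); sL=160/29, sR=32/25; mL=32/25, mR=-4928/725; mL+mR=-160/29 → advance -1; mR−mL=-5856/725 → turn -1·90°
n=1: pose=(-5,-4,S); sL=16/13, sR=80/101; mL=80/101, mR=-2656/1313; mL+mR=-16/13 → advance -1; mR−mL=-3696/1313 → turn -1·90°
n=2: pose=(-5,-3,W); sL=160/181, sR=160/97; mL=160/97, mR=-44480/17557; mL+mR=-160/181 → advance -1; mR−mL=-73440/17557 → turn -1·90°
n=3: pose=(-4,-3,N); sL=2, sR=8; mL=8, mR=-10; mL+mR=-2 → advance -1; mR−mL=-18 → turn -1·90°
n=4: pose=(-4,-4,E); sL=160/29, sR=32/25; mL=32/25, mR=-4928/725; mL+mR=-160/29 → advance -1; mR−mL=-5856/725 → turn -1·90°
n=5: pose=(-5,-4,S); sL=16/13, sR=80/101; mL=80/101, mR=-2656/1313; mL+mR=-16/13 → advance -1; mR−mL=-3696/1313 → turn -1·90°

0 160/29 32/25 32/25 -4928/725 -4 -4 E
1 16/13 80/101 80/101 -2656/1313 -5 -4 S
2 160/181 160/97 160/97 -44480/17557 -5 -3 W
3 2 8 8 -10 -4 -3 N
4 160/29 32/25 32/25 -4928/725 -4 -4 E
5 16/13 80/101 80/101 -2656/1313 -5 -4 S
final -5 -3 W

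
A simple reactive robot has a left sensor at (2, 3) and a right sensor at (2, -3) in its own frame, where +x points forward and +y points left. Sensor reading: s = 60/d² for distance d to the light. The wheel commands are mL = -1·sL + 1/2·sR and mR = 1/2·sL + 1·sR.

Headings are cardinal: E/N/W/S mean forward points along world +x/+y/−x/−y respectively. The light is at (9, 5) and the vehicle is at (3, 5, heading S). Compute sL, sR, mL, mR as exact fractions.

left sensor world pos  = (6, 3); dL² = 13
right sensor world pos = (0, 3); dR² = 85
sL = 60/13 = 60/13
sR = 60/85 = 12/17
mL = -1·sL + 1/2·sR = -942/221
mR = 1/2·sL + 1·sR = 666/221

60/13 12/17 -942/221 666/221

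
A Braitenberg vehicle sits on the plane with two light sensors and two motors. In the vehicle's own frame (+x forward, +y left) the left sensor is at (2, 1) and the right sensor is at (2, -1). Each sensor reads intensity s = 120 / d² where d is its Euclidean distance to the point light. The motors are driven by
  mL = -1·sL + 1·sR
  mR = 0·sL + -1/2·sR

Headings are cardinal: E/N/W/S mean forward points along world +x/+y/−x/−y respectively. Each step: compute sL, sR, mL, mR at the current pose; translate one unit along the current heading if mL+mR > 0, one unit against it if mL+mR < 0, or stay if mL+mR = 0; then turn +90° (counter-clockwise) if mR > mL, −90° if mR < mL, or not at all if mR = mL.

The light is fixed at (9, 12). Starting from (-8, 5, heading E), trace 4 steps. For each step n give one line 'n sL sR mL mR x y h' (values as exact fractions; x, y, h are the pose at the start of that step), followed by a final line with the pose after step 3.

n=0: pose=(-8,5,E); sL=40/87, sR=120/289; mL=-1120/25143, mR=-60/289; mL+mR=-6340/25143 → advance -1; mR−mL=-4100/25143 → turn -1·90°
n=1: pose=(-9,5,S); sL=12/37, sR=60/221; mL=-432/8177, mR=-30/221; mL+mR=-1542/8177 → advance -1; mR−mL=-678/8177 → turn -1·90°
n=2: pose=(-9,6,W); sL=120/449, sR=24/85; mL=576/38165, mR=-12/85; mL+mR=-4812/38165 → advance -1; mR−mL=-5964/38165 → turn -1·90°
n=3: pose=(-8,6,N); sL=6/17, sR=15/34; mL=3/34, mR=-15/68; mL+mR=-9/68 → advance -1; mR−mL=-21/68 → turn -1·90°

0 40/87 120/289 -1120/25143 -60/289 -8 5 E
1 12/37 60/221 -432/8177 -30/221 -9 5 S
2 120/449 24/85 576/38165 -12/85 -9 6 W
3 6/17 15/34 3/34 -15/68 -8 6 N
final -8 5 E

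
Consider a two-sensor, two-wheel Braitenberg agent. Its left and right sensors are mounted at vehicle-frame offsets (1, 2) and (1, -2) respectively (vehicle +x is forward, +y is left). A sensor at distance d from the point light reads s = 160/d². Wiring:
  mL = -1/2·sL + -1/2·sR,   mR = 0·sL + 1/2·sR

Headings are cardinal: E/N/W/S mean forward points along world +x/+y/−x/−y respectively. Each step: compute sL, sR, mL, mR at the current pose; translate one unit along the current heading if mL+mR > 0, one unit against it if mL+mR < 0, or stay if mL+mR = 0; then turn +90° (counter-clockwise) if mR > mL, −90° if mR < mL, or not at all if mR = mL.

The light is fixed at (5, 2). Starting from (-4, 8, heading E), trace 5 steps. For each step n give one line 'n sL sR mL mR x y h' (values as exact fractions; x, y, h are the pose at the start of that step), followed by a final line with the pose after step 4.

0 5/4 2 -13/8 1 -4 8 E
1 160/193 160/113 -24480/21809 80/113 -5 8 N
2 16/13 16/17 -240/221 8/17 -5 7 W
3 32/13 160/137 -3232/1781 80/137 -4 7 S
4 5/4 2 -13/8 1 -4 8 E
final -5 8 N

n=0: pose=(-4,8,E); sL=5/4, sR=2; mL=-13/8, mR=1; mL+mR=-5/8 → advance -1; mR−mL=21/8 → turn +1·90°
n=1: pose=(-5,8,N); sL=160/193, sR=160/113; mL=-24480/21809, mR=80/113; mL+mR=-80/193 → advance -1; mR−mL=39920/21809 → turn +1·90°
n=2: pose=(-5,7,W); sL=16/13, sR=16/17; mL=-240/221, mR=8/17; mL+mR=-8/13 → advance -1; mR−mL=344/221 → turn +1·90°
n=3: pose=(-4,7,S); sL=32/13, sR=160/137; mL=-3232/1781, mR=80/137; mL+mR=-16/13 → advance -1; mR−mL=4272/1781 → turn +1·90°
n=4: pose=(-4,8,E); sL=5/4, sR=2; mL=-13/8, mR=1; mL+mR=-5/8 → advance -1; mR−mL=21/8 → turn +1·90°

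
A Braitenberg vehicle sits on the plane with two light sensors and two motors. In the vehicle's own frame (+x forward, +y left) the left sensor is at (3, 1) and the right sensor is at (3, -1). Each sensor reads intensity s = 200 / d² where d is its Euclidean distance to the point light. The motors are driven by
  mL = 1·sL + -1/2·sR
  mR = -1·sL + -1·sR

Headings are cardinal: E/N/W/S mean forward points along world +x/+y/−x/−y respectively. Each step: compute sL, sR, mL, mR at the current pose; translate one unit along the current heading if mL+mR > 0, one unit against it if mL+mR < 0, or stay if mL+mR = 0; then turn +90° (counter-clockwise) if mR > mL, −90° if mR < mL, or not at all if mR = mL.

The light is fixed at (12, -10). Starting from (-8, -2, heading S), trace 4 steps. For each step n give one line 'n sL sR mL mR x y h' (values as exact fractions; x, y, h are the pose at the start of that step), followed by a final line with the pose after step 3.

n=0: pose=(-8,-2,S); sL=100/193, sR=100/233; mL=13650/44969, mR=-42600/44969; mL+mR=-150/233 → advance -1; mR−mL=-56250/44969 → turn -1·90°
n=1: pose=(-8,-1,W); sL=200/593, sR=200/629; mL=66500/372997, mR=-244400/372997; mL+mR=-300/629 → advance -1; mR−mL=-310900/372997 → turn -1·90°
n=2: pose=(-7,-1,N); sL=25/68, sR=50/117; mL=1225/7956, mR=-6325/7956; mL+mR=-25/39 → advance -1; mR−mL=-3775/3978 → turn -1·90°
n=3: pose=(-7,-2,E); sL=200/337, sR=40/61; mL=5460/20557, mR=-25680/20557; mL+mR=-60/61 → advance -1; mR−mL=-31140/20557 → turn -1·90°

0 100/193 100/233 13650/44969 -42600/44969 -8 -2 S
1 200/593 200/629 66500/372997 -244400/372997 -8 -1 W
2 25/68 50/117 1225/7956 -6325/7956 -7 -1 N
3 200/337 40/61 5460/20557 -25680/20557 -7 -2 E
final -8 -2 S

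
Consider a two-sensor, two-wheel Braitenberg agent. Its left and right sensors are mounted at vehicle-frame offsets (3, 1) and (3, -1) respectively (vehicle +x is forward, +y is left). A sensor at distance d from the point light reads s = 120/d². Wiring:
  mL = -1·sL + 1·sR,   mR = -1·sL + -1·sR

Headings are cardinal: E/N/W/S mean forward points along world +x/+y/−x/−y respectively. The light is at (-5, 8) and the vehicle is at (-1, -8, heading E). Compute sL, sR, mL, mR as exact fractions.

left sensor world pos  = (2, -7); dL² = 274
right sensor world pos = (2, -9); dR² = 338
sL = 120/274 = 60/137
sR = 120/338 = 60/169
mL = -1·sL + 1·sR = -1920/23153
mR = -1·sL + -1·sR = -18360/23153

60/137 60/169 -1920/23153 -18360/23153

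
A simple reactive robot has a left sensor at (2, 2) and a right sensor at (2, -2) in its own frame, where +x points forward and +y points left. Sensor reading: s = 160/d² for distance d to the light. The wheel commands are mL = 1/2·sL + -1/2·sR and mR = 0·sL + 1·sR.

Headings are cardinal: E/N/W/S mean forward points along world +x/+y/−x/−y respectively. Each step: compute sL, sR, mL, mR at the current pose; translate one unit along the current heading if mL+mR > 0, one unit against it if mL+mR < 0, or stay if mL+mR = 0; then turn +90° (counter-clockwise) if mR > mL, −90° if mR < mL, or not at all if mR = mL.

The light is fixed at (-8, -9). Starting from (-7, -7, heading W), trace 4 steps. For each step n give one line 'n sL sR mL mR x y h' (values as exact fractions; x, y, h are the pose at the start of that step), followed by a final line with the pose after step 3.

n=0: pose=(-7,-7,W); sL=160, sR=160/17; mL=1280/17, mR=160/17; mL+mR=1440/17 → advance +1; mR−mL=-1120/17 → turn -1·90°
n=1: pose=(-8,-7,N); sL=8, sR=8; mL=0, mR=8; mL+mR=8 → advance +1; mR−mL=8 → turn +1·90°
n=2: pose=(-8,-6,W); sL=32, sR=160/29; mL=384/29, mR=160/29; mL+mR=544/29 → advance +1; mR−mL=-224/29 → turn -1·90°
n=3: pose=(-9,-6,N); sL=80/17, sR=80/13; mL=-160/221, mR=80/13; mL+mR=1200/221 → advance +1; mR−mL=1520/221 → turn +1·90°

0 160 160/17 1280/17 160/17 -7 -7 W
1 8 8 0 8 -8 -7 N
2 32 160/29 384/29 160/29 -8 -6 W
3 80/17 80/13 -160/221 80/13 -9 -6 N
final -9 -5 W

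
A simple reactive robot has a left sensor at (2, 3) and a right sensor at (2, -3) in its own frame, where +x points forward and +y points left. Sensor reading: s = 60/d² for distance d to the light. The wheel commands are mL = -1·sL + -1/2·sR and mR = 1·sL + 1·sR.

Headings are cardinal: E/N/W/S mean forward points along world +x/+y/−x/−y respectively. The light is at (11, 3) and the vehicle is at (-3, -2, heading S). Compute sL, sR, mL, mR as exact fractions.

left sensor world pos  = (0, -4); dL² = 170
right sensor world pos = (-6, -4); dR² = 338
sL = 60/170 = 6/17
sR = 60/338 = 30/169
mL = -1·sL + -1/2·sR = -1269/2873
mR = 1·sL + 1·sR = 1524/2873

6/17 30/169 -1269/2873 1524/2873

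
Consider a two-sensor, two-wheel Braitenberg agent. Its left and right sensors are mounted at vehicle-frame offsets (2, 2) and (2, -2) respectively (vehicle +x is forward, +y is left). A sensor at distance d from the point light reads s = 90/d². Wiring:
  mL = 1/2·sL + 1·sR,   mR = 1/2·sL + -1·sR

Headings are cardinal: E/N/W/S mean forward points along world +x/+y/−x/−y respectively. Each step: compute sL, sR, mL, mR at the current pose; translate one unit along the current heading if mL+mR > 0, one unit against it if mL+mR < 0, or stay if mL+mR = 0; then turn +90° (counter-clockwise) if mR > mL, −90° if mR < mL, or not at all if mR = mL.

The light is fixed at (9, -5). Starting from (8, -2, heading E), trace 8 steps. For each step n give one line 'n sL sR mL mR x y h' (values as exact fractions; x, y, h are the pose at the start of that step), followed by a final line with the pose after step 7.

0 45/13 45 1215/26 -1125/26 8 -2 E
1 18 18 27 -9 9 -2 S
2 45/2 9/2 63/4 27/4 9 -3 W
3 18/5 90/17 603/85 -297/85 8 -3 N
4 45/13 45 1215/26 -1125/26 8 -2 E
5 18 18 27 -9 9 -2 S
6 45/2 9/2 63/4 27/4 9 -3 W
7 18/5 90/17 603/85 -297/85 8 -3 N
final 8 -2 E

n=0: pose=(8,-2,E); sL=45/13, sR=45; mL=1215/26, mR=-1125/26; mL+mR=45/13 → advance +1; mR−mL=-90 → turn -1·90°
n=1: pose=(9,-2,S); sL=18, sR=18; mL=27, mR=-9; mL+mR=18 → advance +1; mR−mL=-36 → turn -1·90°
n=2: pose=(9,-3,W); sL=45/2, sR=9/2; mL=63/4, mR=27/4; mL+mR=45/2 → advance +1; mR−mL=-9 → turn -1·90°
n=3: pose=(8,-3,N); sL=18/5, sR=90/17; mL=603/85, mR=-297/85; mL+mR=18/5 → advance +1; mR−mL=-180/17 → turn -1·90°
n=4: pose=(8,-2,E); sL=45/13, sR=45; mL=1215/26, mR=-1125/26; mL+mR=45/13 → advance +1; mR−mL=-90 → turn -1·90°
n=5: pose=(9,-2,S); sL=18, sR=18; mL=27, mR=-9; mL+mR=18 → advance +1; mR−mL=-36 → turn -1·90°
n=6: pose=(9,-3,W); sL=45/2, sR=9/2; mL=63/4, mR=27/4; mL+mR=45/2 → advance +1; mR−mL=-9 → turn -1·90°
n=7: pose=(8,-3,N); sL=18/5, sR=90/17; mL=603/85, mR=-297/85; mL+mR=18/5 → advance +1; mR−mL=-180/17 → turn -1·90°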